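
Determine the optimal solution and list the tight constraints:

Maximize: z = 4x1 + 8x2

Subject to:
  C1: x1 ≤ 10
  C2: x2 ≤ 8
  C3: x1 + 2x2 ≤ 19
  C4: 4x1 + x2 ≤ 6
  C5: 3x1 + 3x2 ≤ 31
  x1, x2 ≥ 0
Optimal: x1 = 0, x2 = 6
Binding: C4, x1 ≥ 0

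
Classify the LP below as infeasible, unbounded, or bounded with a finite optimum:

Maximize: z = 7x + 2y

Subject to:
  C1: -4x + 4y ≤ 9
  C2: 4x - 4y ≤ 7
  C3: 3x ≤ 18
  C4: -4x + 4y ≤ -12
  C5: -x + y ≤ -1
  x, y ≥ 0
C2 requires 4x - 4y ≤ 7, while C4 (-4x + 4y ≤ -12) is equivalent to 4x - 4y ≥ 12. Together they would need 12 ≤ 4x - 4y ≤ 7, which is impossible since 12 > 7. No point satisfies all constraints.

Infeasible — the constraint set is empty.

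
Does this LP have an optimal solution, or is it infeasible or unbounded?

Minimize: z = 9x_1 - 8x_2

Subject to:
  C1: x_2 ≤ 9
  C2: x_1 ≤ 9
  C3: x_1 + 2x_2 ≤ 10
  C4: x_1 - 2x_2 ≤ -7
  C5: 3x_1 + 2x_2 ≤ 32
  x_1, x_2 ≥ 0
The point (0, 5) satisfies every constraint, so the LP is feasible; the constraints give x_1 ≤ 9 and x_2 ≤ 9, which with x_1, x_2 ≥ 0 keep the feasible region inside a bounded box. A feasible, bounded LP attains a finite optimum at a vertex.

Evaluating z = 9x_1 - 8x_2 at each vertex:
  (0, 3.5): z = -28
  (1.5, 4.25): z = -20.5
  (0, 5): z = -40

Feasible with finite optimum z* = -40 at (0, 5).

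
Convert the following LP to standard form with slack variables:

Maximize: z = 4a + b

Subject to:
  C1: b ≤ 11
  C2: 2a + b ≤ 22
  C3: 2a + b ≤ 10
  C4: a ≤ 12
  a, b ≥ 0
max z = 4a + b

s.t.
  b + s1 = 11
  2a + b + s2 = 22
  2a + b + s3 = 10
  a + s4 = 12
  a, b, s1, s2, s3, s4 ≥ 0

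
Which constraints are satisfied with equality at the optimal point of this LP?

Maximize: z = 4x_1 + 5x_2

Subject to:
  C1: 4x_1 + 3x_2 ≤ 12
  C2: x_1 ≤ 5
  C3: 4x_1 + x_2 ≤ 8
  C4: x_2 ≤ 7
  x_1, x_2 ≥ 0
Optimal: x_1 = 0, x_2 = 4
Binding: C1, x_1 ≥ 0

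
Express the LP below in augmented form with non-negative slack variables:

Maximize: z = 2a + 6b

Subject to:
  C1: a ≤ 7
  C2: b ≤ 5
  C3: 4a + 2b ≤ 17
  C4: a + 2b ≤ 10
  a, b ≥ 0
max z = 2a + 6b

s.t.
  a + s1 = 7
  b + s2 = 5
  4a + 2b + s3 = 17
  a + 2b + s4 = 10
  a, b, s1, s2, s3, s4 ≥ 0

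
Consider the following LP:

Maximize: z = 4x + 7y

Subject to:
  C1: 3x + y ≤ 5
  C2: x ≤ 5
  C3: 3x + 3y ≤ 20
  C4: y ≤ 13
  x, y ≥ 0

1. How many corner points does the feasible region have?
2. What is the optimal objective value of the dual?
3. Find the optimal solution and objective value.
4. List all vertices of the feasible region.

1. 3
2. 35 (by strong duality, equal to the primal optimum)
3. x = 0, y = 5, z = 35
4. (0, 0), (1.667, 0), (0, 5)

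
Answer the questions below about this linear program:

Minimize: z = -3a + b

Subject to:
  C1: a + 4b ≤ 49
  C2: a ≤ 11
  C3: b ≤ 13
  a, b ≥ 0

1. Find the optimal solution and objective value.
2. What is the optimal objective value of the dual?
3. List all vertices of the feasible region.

1. a = 11, b = 0, z = -33
2. -33 (by strong duality, equal to the primal optimum)
3. (0, 0), (11, 0), (11, 9.5), (0, 12.25)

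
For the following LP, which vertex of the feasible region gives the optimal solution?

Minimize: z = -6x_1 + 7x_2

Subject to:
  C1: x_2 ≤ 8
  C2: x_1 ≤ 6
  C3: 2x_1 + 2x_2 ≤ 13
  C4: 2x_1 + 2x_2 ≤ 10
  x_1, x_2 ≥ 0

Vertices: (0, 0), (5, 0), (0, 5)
Evaluating z = -6x_1 + 7x_2 at each vertex:
  (0, 0): z = 0
  (5, 0): z = -30
  (0, 5): z = 35

The smallest value is z = -30, attained at (5, 0).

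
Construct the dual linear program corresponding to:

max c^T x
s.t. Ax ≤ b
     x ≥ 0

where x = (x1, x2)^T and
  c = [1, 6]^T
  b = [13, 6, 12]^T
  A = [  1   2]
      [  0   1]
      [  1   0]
Minimize: z = 13y1 + 6y2 + 12y3

Subject to:
  C1: -y1 - y3 ≤ -1
  C2: -2y1 - y2 ≤ -6
  y1, y2, y3 ≥ 0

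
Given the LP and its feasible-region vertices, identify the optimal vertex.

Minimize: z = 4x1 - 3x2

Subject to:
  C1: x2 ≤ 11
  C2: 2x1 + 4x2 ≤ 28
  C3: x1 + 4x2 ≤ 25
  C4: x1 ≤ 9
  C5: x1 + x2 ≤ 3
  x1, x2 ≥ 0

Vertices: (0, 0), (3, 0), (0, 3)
Evaluating z = 4x1 - 3x2 at each vertex:
  (0, 0): z = 0
  (3, 0): z = 12
  (0, 3): z = -9

The smallest value is z = -9, attained at (0, 3).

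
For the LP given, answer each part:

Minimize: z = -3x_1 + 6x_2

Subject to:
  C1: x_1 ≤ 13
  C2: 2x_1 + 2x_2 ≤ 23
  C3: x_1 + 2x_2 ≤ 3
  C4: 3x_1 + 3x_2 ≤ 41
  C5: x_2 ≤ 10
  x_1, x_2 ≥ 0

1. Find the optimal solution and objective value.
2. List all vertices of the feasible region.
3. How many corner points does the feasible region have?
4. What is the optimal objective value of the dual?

1. x_1 = 3, x_2 = 0, z = -9
2. (0, 0), (3, 0), (0, 1.5)
3. 3
4. -9 (by strong duality, equal to the primal optimum)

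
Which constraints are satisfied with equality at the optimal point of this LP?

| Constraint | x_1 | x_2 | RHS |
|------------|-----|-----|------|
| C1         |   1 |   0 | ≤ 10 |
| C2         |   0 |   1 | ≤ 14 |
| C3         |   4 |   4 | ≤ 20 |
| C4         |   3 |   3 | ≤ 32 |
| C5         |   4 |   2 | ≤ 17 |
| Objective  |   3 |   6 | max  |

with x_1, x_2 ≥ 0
Optimal: x_1 = 0, x_2 = 5
Binding: C3, x_1 ≥ 0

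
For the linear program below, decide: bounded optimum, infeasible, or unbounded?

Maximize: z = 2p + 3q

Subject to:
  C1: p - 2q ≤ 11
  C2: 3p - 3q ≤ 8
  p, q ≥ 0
Feasible point: (0, 0) satisfies every constraint, so the LP is feasible.
Direction d = (0, 1): for each constraint row a, a·d ≤ 0 —
  (1)(0) + (-2)(1) = -2 ≤ 0
  (3)(0) + (-3)(1) = -3 ≤ 0
and d ≥ 0, so (0, 0) + t·d stays feasible for every t ≥ 0. Along this ray z = 2p + 3q changes by 3 per unit t, so z → +∞.

Unbounded — the objective can increase without bound over the feasible region.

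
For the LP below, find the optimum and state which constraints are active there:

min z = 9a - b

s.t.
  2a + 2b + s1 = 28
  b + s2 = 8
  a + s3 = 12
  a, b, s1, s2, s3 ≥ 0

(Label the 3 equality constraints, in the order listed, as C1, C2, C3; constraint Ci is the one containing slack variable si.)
Optimal: a = 0, b = 8
Binding: C2, a ≥ 0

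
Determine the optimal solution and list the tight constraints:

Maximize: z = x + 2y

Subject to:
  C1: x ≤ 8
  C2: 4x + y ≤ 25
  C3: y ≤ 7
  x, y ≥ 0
Optimal: x = 4.5, y = 7
Slack at optimum:
  C1: slack = 3.5
  C2: slack = 0 (binding)
  C3: slack = 0 (binding)
  x ≥ 0: x = 4.5
  y ≥ 0: y = 7
Binding constraints: C2, C3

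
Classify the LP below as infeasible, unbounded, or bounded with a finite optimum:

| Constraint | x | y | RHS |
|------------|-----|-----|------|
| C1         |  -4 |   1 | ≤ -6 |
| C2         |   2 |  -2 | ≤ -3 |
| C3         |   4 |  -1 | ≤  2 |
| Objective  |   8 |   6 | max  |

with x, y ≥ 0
C3 requires 4x - y ≤ 2, while C1 (-4x + y ≤ -6) is equivalent to 4x - y ≥ 6. Together they would need 6 ≤ 4x - y ≤ 2, which is impossible since 6 > 2. No point satisfies all constraints.

Infeasible: no point satisfies all constraints simultaneously.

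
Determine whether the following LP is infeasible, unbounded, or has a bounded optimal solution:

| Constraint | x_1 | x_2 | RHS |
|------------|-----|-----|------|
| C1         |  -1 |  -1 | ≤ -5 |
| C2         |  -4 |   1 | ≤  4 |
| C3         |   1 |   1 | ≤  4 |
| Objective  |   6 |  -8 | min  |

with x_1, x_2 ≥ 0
C3 requires x_1 + x_2 ≤ 4, while C1 (-x_1 - x_2 ≤ -5) is equivalent to x_1 + x_2 ≥ 5. Together they would need 5 ≤ x_1 + x_2 ≤ 4, which is impossible since 5 > 4. No point satisfies all constraints.

Infeasible: no point satisfies all constraints simultaneously.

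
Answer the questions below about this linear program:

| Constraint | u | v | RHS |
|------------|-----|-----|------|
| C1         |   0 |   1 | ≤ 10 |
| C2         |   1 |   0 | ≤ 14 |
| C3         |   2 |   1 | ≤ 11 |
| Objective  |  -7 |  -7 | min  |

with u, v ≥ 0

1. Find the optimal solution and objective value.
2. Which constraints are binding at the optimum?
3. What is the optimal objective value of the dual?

1. u = 0.5, v = 10, z = -73.5
2. C1, C3
3. -73.5 (by strong duality, equal to the primal optimum)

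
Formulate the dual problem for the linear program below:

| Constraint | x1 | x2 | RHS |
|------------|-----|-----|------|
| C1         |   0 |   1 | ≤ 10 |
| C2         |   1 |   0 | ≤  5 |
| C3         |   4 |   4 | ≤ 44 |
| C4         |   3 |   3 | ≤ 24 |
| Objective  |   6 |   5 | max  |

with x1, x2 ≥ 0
Minimize: z = 10y1 + 5y2 + 44y3 + 24y4

Subject to:
  C1: -y2 - 4y3 - 3y4 ≤ -6
  C2: -y1 - 4y3 - 3y4 ≤ -5
  y1, y2, y3, y4 ≥ 0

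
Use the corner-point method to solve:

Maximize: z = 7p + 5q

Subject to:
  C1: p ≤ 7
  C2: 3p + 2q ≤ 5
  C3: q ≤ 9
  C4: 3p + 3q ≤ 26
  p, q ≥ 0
Each vertex is the intersection of two constraint boundaries that also satisfies all remaining constraints:
  p = 0 and q = 0 → (0, 0)
  3p + 2q = 5 and q = 0 → (1.667, 0)
  3p + 2q = 5 and p = 0 → (0, 2.5)

Evaluating z = 7p + 5q at each vertex:
  (0, 0): z = 0
  (1.667, 0): z = 11.67
  (0, 2.5): z = 12.5

The maximum is at (0, 2.5) with z = 12.5.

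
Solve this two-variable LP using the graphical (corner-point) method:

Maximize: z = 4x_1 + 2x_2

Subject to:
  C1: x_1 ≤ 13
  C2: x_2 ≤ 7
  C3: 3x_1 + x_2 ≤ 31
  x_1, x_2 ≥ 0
x_1 = 8, x_2 = 7, z = 46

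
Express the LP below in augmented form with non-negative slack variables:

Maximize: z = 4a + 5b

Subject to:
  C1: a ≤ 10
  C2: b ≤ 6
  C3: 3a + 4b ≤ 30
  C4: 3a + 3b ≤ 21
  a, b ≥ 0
max z = 4a + 5b

s.t.
  a + s1 = 10
  b + s2 = 6
  3a + 4b + s3 = 30
  3a + 3b + s4 = 21
  a, b, s1, s2, s3, s4 ≥ 0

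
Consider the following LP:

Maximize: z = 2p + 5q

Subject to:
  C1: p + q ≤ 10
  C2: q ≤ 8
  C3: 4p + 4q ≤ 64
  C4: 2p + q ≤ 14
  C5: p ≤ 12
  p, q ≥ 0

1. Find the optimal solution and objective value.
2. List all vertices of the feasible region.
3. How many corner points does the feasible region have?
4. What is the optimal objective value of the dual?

1. p = 2, q = 8, z = 44
2. (0, 0), (7, 0), (4, 6), (2, 8), (0, 8)
3. 5
4. 44 (by strong duality, equal to the primal optimum)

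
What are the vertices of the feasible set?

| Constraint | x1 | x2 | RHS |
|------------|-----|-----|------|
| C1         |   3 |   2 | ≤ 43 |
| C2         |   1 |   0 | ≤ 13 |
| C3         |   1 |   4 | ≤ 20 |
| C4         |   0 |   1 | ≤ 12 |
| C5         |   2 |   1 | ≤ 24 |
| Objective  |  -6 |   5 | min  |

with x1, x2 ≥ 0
Each vertex is the intersection of two constraint boundaries that also satisfies all remaining constraints:
  x1 = 0 and x2 = 0 → (0, 0)
  2x1 + x2 = 24 and x2 = 0 → (12, 0)
  x1 + 4x2 = 20 and 2x1 + x2 = 24 → (10.86, 2.286)
  x1 + 4x2 = 20 and x1 = 0 → (0, 5)

Vertices: (0, 0), (12, 0), (10.86, 2.286), (0, 5)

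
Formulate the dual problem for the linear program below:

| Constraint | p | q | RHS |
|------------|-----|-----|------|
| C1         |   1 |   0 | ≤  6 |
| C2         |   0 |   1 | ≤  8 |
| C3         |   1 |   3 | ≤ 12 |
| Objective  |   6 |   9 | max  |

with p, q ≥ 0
Minimize: z = 6y1 + 8y2 + 12y3

Subject to:
  C1: -y1 - y3 ≤ -6
  C2: -y2 - 3y3 ≤ -9
  y1, y2, y3 ≥ 0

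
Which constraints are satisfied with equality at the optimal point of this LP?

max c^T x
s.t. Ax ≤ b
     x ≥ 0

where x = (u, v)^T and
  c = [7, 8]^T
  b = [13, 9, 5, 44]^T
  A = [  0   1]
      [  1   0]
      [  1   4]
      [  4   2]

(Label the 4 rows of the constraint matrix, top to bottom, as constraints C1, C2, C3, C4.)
Optimal: u = 5, v = 0
Slack at optimum:
  C1: slack = 13
  C2: slack = 4
  C3: slack = 0 (binding)
  C4: slack = 24
  u ≥ 0: u = 5
  v ≥ 0: v = 0 (binding)
Binding constraints: C3, v ≥ 0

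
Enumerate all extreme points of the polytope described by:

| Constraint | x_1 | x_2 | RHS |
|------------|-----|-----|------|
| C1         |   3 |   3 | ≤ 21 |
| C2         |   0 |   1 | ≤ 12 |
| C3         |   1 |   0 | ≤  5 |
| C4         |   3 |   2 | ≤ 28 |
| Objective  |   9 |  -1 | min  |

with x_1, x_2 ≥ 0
Each vertex is the intersection of two constraint boundaries that also satisfies all remaining constraints:
  x_1 = 0 and x_2 = 0 → (0, 0)
  x_1 = 5 and x_2 = 0 → (5, 0)
  3x_1 + 3x_2 = 21 and x_1 = 5 → (5, 2)
  3x_1 + 3x_2 = 21 and x_1 = 0 → (0, 7)

Vertices: (0, 0), (5, 0), (5, 2), (0, 7)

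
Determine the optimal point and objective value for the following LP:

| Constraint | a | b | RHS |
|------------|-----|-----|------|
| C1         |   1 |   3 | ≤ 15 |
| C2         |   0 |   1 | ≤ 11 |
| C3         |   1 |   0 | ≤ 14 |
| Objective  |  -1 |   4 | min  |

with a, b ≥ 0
Each vertex is the intersection of two constraint boundaries that also satisfies all remaining constraints:
  a = 0 and b = 0 → (0, 0)
  a = 14 and b = 0 → (14, 0)
  a + 3b = 15 and a = 14 → (14, 0.3333)
  a + 3b = 15 and a = 0 → (0, 5)

Evaluating z = -a + 4b at each vertex:
  (0, 0): z = 0
  (14, 0): z = -14
  (14, 0.3333): z = -12.67
  (0, 5): z = 20

The minimum is at (14, 0) with z = -14.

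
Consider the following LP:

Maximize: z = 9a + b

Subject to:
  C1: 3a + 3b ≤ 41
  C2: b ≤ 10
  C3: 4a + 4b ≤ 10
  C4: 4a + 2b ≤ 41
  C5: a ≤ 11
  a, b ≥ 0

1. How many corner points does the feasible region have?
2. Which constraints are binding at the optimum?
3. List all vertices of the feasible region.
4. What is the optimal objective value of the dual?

1. 3
2. C3, b ≥ 0
3. (0, 0), (2.5, 0), (0, 2.5)
4. 22.5 (by strong duality, equal to the primal optimum)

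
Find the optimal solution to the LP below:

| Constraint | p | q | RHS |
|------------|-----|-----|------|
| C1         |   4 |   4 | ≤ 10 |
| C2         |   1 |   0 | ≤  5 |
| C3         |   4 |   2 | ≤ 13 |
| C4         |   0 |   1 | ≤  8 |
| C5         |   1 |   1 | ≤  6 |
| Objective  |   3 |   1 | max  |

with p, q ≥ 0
p = 2.5, q = 0, z = 7.5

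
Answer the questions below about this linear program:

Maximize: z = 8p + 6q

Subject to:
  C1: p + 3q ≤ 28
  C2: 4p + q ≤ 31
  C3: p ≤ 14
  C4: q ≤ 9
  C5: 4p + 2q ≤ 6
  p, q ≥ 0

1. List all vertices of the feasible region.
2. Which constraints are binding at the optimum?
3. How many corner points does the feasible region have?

1. (0, 0), (1.5, 0), (0, 3)
2. C5, p ≥ 0
3. 3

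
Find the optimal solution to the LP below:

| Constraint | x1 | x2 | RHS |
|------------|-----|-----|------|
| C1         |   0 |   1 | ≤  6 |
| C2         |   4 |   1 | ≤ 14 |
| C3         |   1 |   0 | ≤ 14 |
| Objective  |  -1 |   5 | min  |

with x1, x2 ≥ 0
x1 = 3.5, x2 = 0, z = -3.5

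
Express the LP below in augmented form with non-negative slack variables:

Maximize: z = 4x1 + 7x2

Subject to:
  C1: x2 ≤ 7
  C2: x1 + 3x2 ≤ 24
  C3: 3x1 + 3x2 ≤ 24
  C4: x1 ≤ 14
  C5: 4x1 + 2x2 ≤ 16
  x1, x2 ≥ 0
max z = 4x1 + 7x2

s.t.
  x2 + s1 = 7
  x1 + 3x2 + s2 = 24
  3x1 + 3x2 + s3 = 24
  x1 + s4 = 14
  4x1 + 2x2 + s5 = 16
  x1, x2, s1, s2, s3, s4, s5 ≥ 0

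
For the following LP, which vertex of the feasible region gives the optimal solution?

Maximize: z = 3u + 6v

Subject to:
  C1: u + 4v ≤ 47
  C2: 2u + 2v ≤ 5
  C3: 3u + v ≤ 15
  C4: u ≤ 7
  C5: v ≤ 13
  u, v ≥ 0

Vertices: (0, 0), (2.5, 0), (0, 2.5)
(0, 2.5) with z = 15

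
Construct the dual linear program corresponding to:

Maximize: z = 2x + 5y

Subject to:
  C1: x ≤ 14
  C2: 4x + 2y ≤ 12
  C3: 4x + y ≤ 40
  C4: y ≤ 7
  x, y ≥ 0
Minimize: z = 14y1 + 12y2 + 40y3 + 7y4

Subject to:
  C1: -y1 - 4y2 - 4y3 ≤ -2
  C2: -2y2 - y3 - y4 ≤ -5
  y1, y2, y3, y4 ≥ 0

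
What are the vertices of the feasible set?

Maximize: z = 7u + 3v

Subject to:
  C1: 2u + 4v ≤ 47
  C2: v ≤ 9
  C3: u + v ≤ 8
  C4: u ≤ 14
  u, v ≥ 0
Each vertex is the intersection of two constraint boundaries that also satisfies all remaining constraints:
  u = 0 and v = 0 → (0, 0)
  u + v = 8 and v = 0 → (8, 0)
  u + v = 8 and u = 0 → (0, 8)

Vertices: (0, 0), (8, 0), (0, 8)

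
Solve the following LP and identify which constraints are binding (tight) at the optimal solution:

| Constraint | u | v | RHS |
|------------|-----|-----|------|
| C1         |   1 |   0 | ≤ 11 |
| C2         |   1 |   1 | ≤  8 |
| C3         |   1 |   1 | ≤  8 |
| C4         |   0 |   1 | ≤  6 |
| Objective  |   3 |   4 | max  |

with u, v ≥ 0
Optimal: u = 2, v = 6
Slack at optimum:
  C1: slack = 9
  C2: slack = 0 (binding)
  C3: slack = 0 (binding)
  C4: slack = 0 (binding)
  u ≥ 0: u = 2
  v ≥ 0: v = 6
Binding constraints: C2, C3, C4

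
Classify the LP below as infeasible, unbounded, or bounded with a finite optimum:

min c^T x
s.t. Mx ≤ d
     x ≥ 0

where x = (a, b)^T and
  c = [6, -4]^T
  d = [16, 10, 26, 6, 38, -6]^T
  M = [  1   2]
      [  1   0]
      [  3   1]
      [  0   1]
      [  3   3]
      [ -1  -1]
The point (0, 6) satisfies every constraint, so the LP is feasible; the constraints give a ≤ 10 and b ≤ 6, which with a, b ≥ 0 keep the feasible region inside a bounded box. A feasible, bounded LP attains a finite optimum at a vertex.

Feasible with finite optimum z* = -24 at (0, 6).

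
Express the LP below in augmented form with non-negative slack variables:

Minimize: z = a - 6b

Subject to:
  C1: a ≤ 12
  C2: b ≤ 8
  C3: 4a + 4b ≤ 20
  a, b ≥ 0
min z = a - 6b

s.t.
  a + s1 = 12
  b + s2 = 8
  4a + 4b + s3 = 20
  a, b, s1, s2, s3 ≥ 0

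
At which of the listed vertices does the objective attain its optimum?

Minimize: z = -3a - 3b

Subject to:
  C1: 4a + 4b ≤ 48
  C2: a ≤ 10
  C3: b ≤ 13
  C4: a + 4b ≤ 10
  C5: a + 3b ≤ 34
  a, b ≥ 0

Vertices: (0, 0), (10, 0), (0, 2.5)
Evaluating z = -3a - 3b at each vertex:
  (0, 0): z = 0
  (10, 0): z = -30
  (0, 2.5): z = -7.5

The smallest value is z = -30, attained at (10, 0).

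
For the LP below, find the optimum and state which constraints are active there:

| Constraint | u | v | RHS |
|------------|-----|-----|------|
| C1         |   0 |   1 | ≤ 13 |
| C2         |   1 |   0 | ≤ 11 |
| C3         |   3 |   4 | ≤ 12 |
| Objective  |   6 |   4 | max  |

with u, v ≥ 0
Optimal: u = 4, v = 0
Binding: C3, v ≥ 0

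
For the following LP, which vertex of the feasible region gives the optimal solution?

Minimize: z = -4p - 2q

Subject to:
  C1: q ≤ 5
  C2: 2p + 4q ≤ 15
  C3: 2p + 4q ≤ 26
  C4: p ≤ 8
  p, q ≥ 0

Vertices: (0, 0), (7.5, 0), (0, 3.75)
Evaluating z = -4p - 2q at each vertex:
  (0, 0): z = 0
  (7.5, 0): z = -30
  (0, 3.75): z = -7.5

The smallest value is z = -30, attained at (7.5, 0).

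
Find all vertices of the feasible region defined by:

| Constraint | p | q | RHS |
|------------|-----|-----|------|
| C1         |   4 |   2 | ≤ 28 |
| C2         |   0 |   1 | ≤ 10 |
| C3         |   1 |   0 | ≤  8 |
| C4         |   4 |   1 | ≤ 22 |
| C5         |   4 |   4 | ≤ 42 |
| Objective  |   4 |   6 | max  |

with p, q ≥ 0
Each vertex is the intersection of two constraint boundaries that also satisfies all remaining constraints:
  p = 0 and q = 0 → (0, 0)
  4p + q = 22 and q = 0 → (5.5, 0)
  4p + 2q = 28 and 4p + q = 22 → (4, 6)
  4p + 2q = 28 and 4p + 4q = 42 → (3.5, 7)
  q = 10 and 4p + 4q = 42 → (0.5, 10)
  q = 10 and p = 0 → (0, 10)

Vertices: (0, 0), (5.5, 0), (4, 6), (3.5, 7), (0.5, 10), (0, 10)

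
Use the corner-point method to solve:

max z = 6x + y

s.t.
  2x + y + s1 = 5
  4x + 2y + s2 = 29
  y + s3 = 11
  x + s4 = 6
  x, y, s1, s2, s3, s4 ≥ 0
Each vertex is the intersection of two constraint boundaries that also satisfies all remaining constraints:
  x = 0 and y = 0 → (0, 0)
  2x + y = 5 and y = 0 → (2.5, 0)
  2x + y = 5 and x = 0 → (0, 5)

Evaluating z = 6x + y at each vertex:
  (0, 0): z = 0
  (2.5, 0): z = 15
  (0, 5): z = 5

The maximum is at (2.5, 0) with z = 15.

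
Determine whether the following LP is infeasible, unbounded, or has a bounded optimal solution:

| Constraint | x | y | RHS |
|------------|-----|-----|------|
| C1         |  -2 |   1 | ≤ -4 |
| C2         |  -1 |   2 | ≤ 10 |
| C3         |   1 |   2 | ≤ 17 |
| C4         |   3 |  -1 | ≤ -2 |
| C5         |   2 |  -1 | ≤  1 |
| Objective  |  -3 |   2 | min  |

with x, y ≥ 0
C5 requires 2x - y ≤ 1, while C1 (-2x + y ≤ -4) is equivalent to 2x - y ≥ 4. Together they would need 4 ≤ 2x - y ≤ 1, which is impossible since 4 > 1. No point satisfies all constraints.

Infeasible — the constraint set is empty.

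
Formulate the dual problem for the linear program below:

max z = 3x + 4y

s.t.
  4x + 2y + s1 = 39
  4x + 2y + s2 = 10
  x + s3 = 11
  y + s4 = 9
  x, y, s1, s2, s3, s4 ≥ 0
Minimize: z = 39y1 + 10y2 + 11y3 + 9y4

Subject to:
  C1: -4y1 - 4y2 - y3 ≤ -3
  C2: -2y1 - 2y2 - y4 ≤ -4
  y1, y2, y3, y4 ≥ 0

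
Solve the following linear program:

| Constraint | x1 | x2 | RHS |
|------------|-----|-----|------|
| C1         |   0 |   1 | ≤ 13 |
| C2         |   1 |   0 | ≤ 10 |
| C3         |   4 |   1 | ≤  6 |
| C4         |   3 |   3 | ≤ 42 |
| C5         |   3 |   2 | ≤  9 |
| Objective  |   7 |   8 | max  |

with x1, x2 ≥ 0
Each vertex is the intersection of two constraint boundaries that also satisfies all remaining constraints:
  x1 = 0 and x2 = 0 → (0, 0)
  4x1 + x2 = 6 and x2 = 0 → (1.5, 0)
  4x1 + x2 = 6 and 3x1 + 2x2 = 9 → (0.6, 3.6)
  3x1 + 2x2 = 9 and x1 = 0 → (0, 4.5)

Evaluating z = 7x1 + 8x2 at each vertex:
  (0, 0): z = 0
  (1.5, 0): z = 10.5
  (0.6, 3.6): z = 33
  (0, 4.5): z = 36

The maximum is at (0, 4.5) with z = 36.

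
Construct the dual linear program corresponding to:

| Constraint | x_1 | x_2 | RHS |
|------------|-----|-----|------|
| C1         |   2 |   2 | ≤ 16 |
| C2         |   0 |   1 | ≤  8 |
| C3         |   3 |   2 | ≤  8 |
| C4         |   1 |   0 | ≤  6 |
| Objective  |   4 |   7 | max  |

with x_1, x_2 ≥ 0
Minimize: z = 16y1 + 8y2 + 8y3 + 6y4

Subject to:
  C1: -2y1 - 3y3 - y4 ≤ -4
  C2: -2y1 - y2 - 2y3 ≤ -7
  y1, y2, y3, y4 ≥ 0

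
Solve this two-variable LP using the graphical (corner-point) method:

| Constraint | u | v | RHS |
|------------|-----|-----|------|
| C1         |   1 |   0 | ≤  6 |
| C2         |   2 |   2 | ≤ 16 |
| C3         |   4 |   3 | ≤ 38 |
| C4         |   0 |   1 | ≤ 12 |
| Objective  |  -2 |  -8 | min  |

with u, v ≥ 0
Each vertex is the intersection of two constraint boundaries that also satisfies all remaining constraints:
  u = 0 and v = 0 → (0, 0)
  u = 6 and v = 0 → (6, 0)
  u = 6 and 2u + 2v = 16 → (6, 2)
  2u + 2v = 16 and u = 0 → (0, 8)

Evaluating z = -2u - 8v at each vertex:
  (0, 0): z = 0
  (6, 0): z = -12
  (6, 2): z = -28
  (0, 8): z = -64

The minimum is at (0, 8) with z = -64.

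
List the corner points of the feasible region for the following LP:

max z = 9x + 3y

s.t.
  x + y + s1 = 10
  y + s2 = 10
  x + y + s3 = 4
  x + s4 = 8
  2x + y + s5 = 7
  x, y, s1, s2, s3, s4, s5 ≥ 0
Each vertex is the intersection of two constraint boundaries that also satisfies all remaining constraints:
  x = 0 and y = 0 → (0, 0)
  2x + y = 7 and y = 0 → (3.5, 0)
  x + y = 4 and 2x + y = 7 → (3, 1)
  x + y = 4 and x = 0 → (0, 4)

Vertices: (0, 0), (3.5, 0), (3, 1), (0, 4)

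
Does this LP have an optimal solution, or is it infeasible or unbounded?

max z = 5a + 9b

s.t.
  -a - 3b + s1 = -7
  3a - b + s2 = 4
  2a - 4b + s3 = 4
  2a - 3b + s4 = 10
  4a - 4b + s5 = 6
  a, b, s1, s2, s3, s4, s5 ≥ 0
Feasible point: (0, 3) satisfies every constraint, so the LP is feasible.
Direction d = (0, 1): for each constraint row a, a·d ≤ 0 —
  (-1)(0) + (-3)(1) = -3 ≤ 0
  (3)(0) + (-1)(1) = -1 ≤ 0
  (2)(0) + (-4)(1) = -4 ≤ 0
  (2)(0) + (-3)(1) = -3 ≤ 0
  (4)(0) + (-4)(1) = -4 ≤ 0
and d ≥ 0, so (0, 3) + t·d stays feasible for every t ≥ 0. Along this ray z = 5a + 9b changes by 9 per unit t, so z → +∞.

The LP is unbounded; z can be made arbitrarily large.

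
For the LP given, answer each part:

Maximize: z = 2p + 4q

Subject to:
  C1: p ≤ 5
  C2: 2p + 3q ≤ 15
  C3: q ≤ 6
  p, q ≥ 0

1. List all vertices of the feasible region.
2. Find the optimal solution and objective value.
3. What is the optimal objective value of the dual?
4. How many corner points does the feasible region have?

1. (0, 0), (5, 0), (5, 1.667), (0, 5)
2. p = 0, q = 5, z = 20
3. 20 (by strong duality, equal to the primal optimum)
4. 4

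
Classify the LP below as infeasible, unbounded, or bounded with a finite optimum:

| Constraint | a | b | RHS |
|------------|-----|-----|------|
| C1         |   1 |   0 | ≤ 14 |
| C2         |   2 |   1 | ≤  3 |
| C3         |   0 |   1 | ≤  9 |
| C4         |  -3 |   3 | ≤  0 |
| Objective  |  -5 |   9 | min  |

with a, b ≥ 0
The point (1.5, 0) satisfies every constraint, so the LP is feasible; the constraints give a ≤ 14 and b ≤ 9, which with a, b ≥ 0 keep the feasible region inside a bounded box. A feasible, bounded LP attains a finite optimum at a vertex.

Bounded optimum: z* = -7.5 at (1.5, 0).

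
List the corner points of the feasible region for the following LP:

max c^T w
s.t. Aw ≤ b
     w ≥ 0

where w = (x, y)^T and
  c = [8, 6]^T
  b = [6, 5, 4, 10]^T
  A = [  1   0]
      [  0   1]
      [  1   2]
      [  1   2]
Each vertex is the intersection of two constraint boundaries that also satisfies all remaining constraints:
  x = 0 and y = 0 → (0, 0)
  x + 2y = 4 and y = 0 → (4, 0)
  x + 2y = 4 and x = 0 → (0, 2)

Vertices: (0, 0), (4, 0), (0, 2)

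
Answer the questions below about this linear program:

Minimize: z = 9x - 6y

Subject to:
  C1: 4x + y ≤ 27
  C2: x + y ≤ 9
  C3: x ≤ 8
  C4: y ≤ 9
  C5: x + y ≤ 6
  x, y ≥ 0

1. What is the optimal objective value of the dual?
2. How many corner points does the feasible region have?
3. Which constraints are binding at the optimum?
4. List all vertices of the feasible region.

1. -36 (by strong duality, equal to the primal optimum)
2. 3
3. C5, x ≥ 0
4. (0, 0), (6, 0), (0, 6)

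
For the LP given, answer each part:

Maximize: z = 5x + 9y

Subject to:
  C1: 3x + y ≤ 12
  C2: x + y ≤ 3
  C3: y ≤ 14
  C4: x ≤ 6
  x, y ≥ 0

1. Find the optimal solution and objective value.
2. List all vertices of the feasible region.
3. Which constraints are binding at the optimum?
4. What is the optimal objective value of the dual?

1. x = 0, y = 3, z = 27
2. (0, 0), (3, 0), (0, 3)
3. C2, x ≥ 0
4. 27 (by strong duality, equal to the primal optimum)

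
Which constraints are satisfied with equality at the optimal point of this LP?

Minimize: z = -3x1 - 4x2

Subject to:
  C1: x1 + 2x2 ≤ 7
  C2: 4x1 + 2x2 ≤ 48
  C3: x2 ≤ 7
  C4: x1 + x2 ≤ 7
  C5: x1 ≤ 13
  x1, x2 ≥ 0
Optimal: x1 = 7, x2 = 0
Binding: C1, C4, x2 ≥ 0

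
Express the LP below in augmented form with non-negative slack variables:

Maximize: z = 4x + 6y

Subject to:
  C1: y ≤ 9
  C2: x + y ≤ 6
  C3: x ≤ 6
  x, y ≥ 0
max z = 4x + 6y

s.t.
  y + s1 = 9
  x + y + s2 = 6
  x + s3 = 6
  x, y, s1, s2, s3 ≥ 0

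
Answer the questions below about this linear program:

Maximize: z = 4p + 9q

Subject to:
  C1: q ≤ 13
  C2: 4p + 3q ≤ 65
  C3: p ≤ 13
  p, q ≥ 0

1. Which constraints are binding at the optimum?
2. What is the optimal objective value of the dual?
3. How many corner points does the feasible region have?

1. C1, C2
2. 143 (by strong duality, equal to the primal optimum)
3. 5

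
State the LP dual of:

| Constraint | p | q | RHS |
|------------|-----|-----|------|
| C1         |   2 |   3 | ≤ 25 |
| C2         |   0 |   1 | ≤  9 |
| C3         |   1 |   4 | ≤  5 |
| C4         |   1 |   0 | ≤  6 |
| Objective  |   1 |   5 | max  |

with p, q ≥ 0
Minimize: z = 25y1 + 9y2 + 5y3 + 6y4

Subject to:
  C1: -2y1 - y3 - y4 ≤ -1
  C2: -3y1 - y2 - 4y3 ≤ -5
  y1, y2, y3, y4 ≥ 0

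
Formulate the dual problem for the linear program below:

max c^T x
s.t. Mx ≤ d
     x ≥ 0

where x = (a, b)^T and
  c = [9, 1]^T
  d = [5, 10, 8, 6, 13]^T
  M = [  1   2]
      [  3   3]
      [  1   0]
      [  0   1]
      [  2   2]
Minimize: z = 5y1 + 10y2 + 8y3 + 6y4 + 13y5

Subject to:
  C1: -y1 - 3y2 - y3 - 2y5 ≤ -9
  C2: -2y1 - 3y2 - y4 - 2y5 ≤ -1
  y1, y2, y3, y4, y5 ≥ 0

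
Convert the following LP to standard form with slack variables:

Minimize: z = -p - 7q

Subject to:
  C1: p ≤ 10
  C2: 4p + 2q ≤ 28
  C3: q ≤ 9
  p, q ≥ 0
min z = -p - 7q

s.t.
  p + s1 = 10
  4p + 2q + s2 = 28
  q + s3 = 9
  p, q, s1, s2, s3 ≥ 0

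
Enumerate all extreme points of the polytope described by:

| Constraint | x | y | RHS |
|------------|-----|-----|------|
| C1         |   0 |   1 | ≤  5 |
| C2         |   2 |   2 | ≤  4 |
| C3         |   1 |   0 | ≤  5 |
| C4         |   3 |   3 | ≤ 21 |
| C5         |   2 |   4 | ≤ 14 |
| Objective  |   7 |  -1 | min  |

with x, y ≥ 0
Each vertex is the intersection of two constraint boundaries that also satisfies all remaining constraints:
  x = 0 and y = 0 → (0, 0)
  2x + 2y = 4 and y = 0 → (2, 0)
  2x + 2y = 4 and x = 0 → (0, 2)

Vertices: (0, 0), (2, 0), (0, 2)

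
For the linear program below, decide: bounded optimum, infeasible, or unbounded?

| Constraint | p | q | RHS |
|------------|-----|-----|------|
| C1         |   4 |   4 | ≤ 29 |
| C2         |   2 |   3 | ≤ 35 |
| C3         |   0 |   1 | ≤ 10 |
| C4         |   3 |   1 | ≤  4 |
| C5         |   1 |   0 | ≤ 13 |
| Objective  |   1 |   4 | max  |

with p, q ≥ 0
The point (0, 4) satisfies every constraint, so the LP is feasible; the constraints give p ≤ 13 and q ≤ 10, which with p, q ≥ 0 keep the feasible region inside a bounded box. A feasible, bounded LP attains a finite optimum at a vertex.

The LP has an optimal solution: (0, 4) with z = 16.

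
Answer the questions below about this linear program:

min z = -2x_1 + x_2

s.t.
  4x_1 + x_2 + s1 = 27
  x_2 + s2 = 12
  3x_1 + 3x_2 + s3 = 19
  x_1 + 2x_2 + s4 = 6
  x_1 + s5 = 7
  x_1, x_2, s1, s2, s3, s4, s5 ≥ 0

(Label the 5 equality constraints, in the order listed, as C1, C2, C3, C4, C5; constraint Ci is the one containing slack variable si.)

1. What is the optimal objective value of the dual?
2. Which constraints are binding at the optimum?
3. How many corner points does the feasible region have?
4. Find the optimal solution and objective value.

1. -12 (by strong duality, equal to the primal optimum)
2. C4, x_2 ≥ 0
3. 3
4. x_1 = 6, x_2 = 0, z = -12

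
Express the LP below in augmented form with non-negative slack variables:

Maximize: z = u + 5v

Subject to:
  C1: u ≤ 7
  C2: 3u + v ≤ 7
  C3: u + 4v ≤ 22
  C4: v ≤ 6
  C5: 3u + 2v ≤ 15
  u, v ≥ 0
max z = u + 5v

s.t.
  u + s1 = 7
  3u + v + s2 = 7
  u + 4v + s3 = 22
  v + s4 = 6
  3u + 2v + s5 = 15
  u, v, s1, s2, s3, s4, s5 ≥ 0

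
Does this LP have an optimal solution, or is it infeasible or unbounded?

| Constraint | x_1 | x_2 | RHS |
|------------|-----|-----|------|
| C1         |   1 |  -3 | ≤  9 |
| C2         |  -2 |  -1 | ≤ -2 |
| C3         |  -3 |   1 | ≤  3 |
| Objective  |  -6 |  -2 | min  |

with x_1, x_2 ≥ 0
Feasible point: (1, 0) satisfies every constraint, so the LP is feasible.
Direction d = (1, 1): for each constraint row a, a·d ≤ 0 —
  (1)(1) + (-3)(1) = -2 ≤ 0
  (-2)(1) + (-1)(1) = -3 ≤ 0
  (-3)(1) + (1)(1) = -2 ≤ 0
and d ≥ 0, so (1, 0) + t·d stays feasible for every t ≥ 0. Along this ray z = -6x_1 - 2x_2 changes by -8 per unit t, so z → −∞.

The LP is unbounded; z can be made arbitrarily small.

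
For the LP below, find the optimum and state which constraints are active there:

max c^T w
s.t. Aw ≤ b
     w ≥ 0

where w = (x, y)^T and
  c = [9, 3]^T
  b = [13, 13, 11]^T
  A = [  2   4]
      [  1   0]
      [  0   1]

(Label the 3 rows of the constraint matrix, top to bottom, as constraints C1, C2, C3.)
Optimal: x = 6.5, y = 0
Binding: C1, y ≥ 0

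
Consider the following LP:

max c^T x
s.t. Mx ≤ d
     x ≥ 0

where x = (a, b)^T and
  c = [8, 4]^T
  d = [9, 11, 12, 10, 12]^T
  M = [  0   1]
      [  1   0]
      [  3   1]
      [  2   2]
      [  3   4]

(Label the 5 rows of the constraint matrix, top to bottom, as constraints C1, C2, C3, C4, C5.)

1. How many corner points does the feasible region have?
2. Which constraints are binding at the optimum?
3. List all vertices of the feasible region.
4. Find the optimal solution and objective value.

1. 3
2. C3, C5, b ≥ 0
3. (0, 0), (4, 0), (0, 3)
4. a = 4, b = 0, z = 32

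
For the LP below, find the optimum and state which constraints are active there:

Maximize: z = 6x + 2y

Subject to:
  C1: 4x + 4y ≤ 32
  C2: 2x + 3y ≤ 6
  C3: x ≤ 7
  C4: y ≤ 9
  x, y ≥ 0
Optimal: x = 3, y = 0
Binding: C2, y ≥ 0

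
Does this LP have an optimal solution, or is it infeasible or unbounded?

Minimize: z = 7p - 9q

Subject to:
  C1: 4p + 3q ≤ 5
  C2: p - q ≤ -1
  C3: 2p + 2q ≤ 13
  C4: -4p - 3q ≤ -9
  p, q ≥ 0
C1 requires 4p + 3q ≤ 5, while C4 (-4p - 3q ≤ -9) is equivalent to 4p + 3q ≥ 9. Together they would need 9 ≤ 4p + 3q ≤ 5, which is impossible since 9 > 5. No point satisfies all constraints.

Infeasible: no point satisfies all constraints simultaneously.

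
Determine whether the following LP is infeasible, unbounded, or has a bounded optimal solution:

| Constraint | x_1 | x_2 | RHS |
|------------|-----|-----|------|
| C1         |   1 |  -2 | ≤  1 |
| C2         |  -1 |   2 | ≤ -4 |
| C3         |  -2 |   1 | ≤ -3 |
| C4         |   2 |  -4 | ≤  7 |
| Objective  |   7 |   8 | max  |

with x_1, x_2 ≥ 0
C1 requires x_1 - 2x_2 ≤ 1, while C2 (-x_1 + 2x_2 ≤ -4) is equivalent to x_1 - 2x_2 ≥ 4. Together they would need 4 ≤ x_1 - 2x_2 ≤ 1, which is impossible since 4 > 1. No point satisfies all constraints.

Infeasible — the constraint set is empty.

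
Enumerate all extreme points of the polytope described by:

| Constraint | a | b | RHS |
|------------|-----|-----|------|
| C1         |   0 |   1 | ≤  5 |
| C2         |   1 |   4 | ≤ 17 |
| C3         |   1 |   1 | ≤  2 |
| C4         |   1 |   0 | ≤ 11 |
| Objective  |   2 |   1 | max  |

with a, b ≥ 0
Each vertex is the intersection of two constraint boundaries that also satisfies all remaining constraints:
  a = 0 and b = 0 → (0, 0)
  a + b = 2 and b = 0 → (2, 0)
  a + b = 2 and a = 0 → (0, 2)

Vertices: (0, 0), (2, 0), (0, 2)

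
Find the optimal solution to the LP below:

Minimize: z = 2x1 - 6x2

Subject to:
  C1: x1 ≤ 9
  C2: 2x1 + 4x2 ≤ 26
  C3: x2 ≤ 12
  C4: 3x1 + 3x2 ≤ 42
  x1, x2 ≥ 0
Each vertex is the intersection of two constraint boundaries that also satisfies all remaining constraints:
  x1 = 0 and x2 = 0 → (0, 0)
  x1 = 9 and x2 = 0 → (9, 0)
  x1 = 9 and 2x1 + 4x2 = 26 → (9, 2)
  2x1 + 4x2 = 26 and x1 = 0 → (0, 6.5)

Evaluating z = 2x1 - 6x2 at each vertex:
  (0, 0): z = 0
  (9, 0): z = 18
  (9, 2): z = 6
  (0, 6.5): z = -39

The minimum is at (0, 6.5) with z = -39.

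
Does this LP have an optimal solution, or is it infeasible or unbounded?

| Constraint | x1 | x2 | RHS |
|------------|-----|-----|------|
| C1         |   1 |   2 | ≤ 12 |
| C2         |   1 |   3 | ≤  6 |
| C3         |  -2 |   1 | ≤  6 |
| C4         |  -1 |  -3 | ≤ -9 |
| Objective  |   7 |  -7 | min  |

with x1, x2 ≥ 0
C2 requires x1 + 3x2 ≤ 6, while C4 (-x1 - 3x2 ≤ -9) is equivalent to x1 + 3x2 ≥ 9. Together they would need 9 ≤ x1 + 3x2 ≤ 6, which is impossible since 9 > 6. No point satisfies all constraints.

Infeasible — the constraint set is empty.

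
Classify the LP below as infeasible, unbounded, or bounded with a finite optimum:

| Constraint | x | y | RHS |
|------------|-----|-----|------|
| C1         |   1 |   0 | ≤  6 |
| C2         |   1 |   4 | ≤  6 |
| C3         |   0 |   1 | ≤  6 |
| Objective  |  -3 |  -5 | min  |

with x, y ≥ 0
The point (6, 0) satisfies every constraint, so the LP is feasible; the constraints give x ≤ 6 and y ≤ 6, which with x, y ≥ 0 keep the feasible region inside a bounded box. A feasible, bounded LP attains a finite optimum at a vertex.

Feasible with finite optimum z* = -18 at (6, 0).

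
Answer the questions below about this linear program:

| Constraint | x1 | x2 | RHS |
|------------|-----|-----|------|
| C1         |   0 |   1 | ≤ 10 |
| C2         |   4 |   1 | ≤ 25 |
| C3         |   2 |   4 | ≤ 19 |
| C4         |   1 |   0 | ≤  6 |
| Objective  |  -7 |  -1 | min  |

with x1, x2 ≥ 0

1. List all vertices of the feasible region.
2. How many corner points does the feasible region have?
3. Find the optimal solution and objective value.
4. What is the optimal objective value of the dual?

1. (0, 0), (6, 0), (6, 1), (5.786, 1.857), (0, 4.75)
2. 5
3. x1 = 6, x2 = 1, z = -43
4. -43 (by strong duality, equal to the primal optimum)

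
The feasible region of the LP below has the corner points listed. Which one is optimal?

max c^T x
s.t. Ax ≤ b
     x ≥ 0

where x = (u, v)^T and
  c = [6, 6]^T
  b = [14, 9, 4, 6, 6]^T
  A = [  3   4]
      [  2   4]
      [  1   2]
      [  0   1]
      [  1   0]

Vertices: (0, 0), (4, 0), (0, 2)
Evaluating z = 6u + 6v at each vertex:
  (0, 0): z = 0
  (4, 0): z = 24
  (0, 2): z = 12

The largest value is z = 24, attained at (4, 0).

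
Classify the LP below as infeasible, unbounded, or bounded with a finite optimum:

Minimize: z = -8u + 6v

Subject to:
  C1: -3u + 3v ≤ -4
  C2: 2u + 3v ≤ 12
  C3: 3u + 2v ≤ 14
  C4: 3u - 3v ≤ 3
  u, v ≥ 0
C4 requires 3u - 3v ≤ 3, while C1 (-3u + 3v ≤ -4) is equivalent to 3u - 3v ≥ 4. Together they would need 4 ≤ 3u - 3v ≤ 3, which is impossible since 4 > 3. No point satisfies all constraints.

The feasible region is empty; the LP is infeasible.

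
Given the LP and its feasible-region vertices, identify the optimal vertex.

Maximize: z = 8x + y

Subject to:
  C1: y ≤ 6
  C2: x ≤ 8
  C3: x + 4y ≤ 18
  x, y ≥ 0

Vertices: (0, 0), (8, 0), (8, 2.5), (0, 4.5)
(8, 2.5) with z = 66.5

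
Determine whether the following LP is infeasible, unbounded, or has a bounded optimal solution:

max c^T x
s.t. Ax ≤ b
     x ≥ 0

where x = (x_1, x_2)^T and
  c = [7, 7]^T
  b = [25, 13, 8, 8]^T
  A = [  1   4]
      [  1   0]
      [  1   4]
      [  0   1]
The point (8, 0) satisfies every constraint, so the LP is feasible; the constraints give x_1 ≤ 13 and x_2 ≤ 8, which with x_1, x_2 ≥ 0 keep the feasible region inside a bounded box. A feasible, bounded LP attains a finite optimum at a vertex.

Bounded optimum: z* = 56 at (8, 0).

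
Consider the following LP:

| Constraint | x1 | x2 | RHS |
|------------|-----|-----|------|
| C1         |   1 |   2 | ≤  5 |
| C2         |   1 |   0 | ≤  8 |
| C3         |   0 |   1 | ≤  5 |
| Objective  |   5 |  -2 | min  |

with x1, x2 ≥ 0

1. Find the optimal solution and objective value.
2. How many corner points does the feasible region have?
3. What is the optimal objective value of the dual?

1. x1 = 0, x2 = 2.5, z = -5
2. 3
3. -5 (by strong duality, equal to the primal optimum)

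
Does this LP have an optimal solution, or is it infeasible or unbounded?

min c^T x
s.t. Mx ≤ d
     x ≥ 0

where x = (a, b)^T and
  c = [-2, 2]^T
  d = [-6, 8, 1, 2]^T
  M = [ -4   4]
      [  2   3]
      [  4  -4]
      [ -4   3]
One constraint requires 4a - 4b ≤ 1, while the constraint -4a + 4b ≤ -6 is equivalent to 4a - 4b ≥ 6. Together they would need 6 ≤ 4a - 4b ≤ 1, which is impossible since 6 > 1. No point satisfies all constraints.

The feasible region is empty; the LP is infeasible.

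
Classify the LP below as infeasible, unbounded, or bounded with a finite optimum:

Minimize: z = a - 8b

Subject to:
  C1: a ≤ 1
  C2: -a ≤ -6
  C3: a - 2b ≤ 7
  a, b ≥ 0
C1 requires a ≤ 1, while C2 (-a ≤ -6) is equivalent to a ≥ 6. Together they would need 6 ≤ a ≤ 1, which is impossible since 6 > 1. No point satisfies all constraints.

Infeasible — the constraint set is empty.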